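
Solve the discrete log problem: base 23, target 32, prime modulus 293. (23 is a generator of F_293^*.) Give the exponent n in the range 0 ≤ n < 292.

Baby-step giant-step with m = ceil(sqrt(292)) = 18.
Baby table (23^j mod 293 for j=0..17):
  0:1  1:23  2:236  3:154  4:26  5:12  6:276  7:195
  8:90  9:19  10:144  11:89  12:289  13:201  14:228  15:263
  16:189  17:245
Giant step factor: 23^(-18) ≡ 237 (mod 293).
Scan 32·237^i mod 293 for i = 0, 1, …:
  i=0: 32   i=1: 259   i=2: 146   i=3: 28
  i=4: 190   i=5: 201
Match at i=5, j=13: n = 5·18 + 13 = 103.

103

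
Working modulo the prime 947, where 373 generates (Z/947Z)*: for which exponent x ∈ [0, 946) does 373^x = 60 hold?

375

Baby-step giant-step with m = ceil(sqrt(946)) = 31.
Baby table (373^j mod 947 for j=0..30):
  0:1  1:373  2:867  3:464  4:718  5:760  6:327  7:755
  8:356  9:208  10:877  11:406  12:865  13:665  14:878  15:779
  16:785  17:182  18:649  19:592  20:165  21:937  22:58  23:800
  24:95  25:396  26:923  27:518  28:26  29:228  30:761
Giant step factor: 373^(-31) ≡ 23 (mod 947).
Scan 60·23^i mod 947 for i = 0, 1, …:
  i=0: 60   i=1: 433   i=2: 489   i=3: 830
  i=4: 150   i=5: 609   i=6: 749   i=7: 181
  i=8: 375   i=9: 102   i=10: 452   i=11: 926
  i=12: 464
Match at i=12, j=3: x = 12·31 + 3 = 375.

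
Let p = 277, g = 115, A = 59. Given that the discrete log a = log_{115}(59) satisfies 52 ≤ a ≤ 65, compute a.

Compute 115^52 mod 277 = 85, then multiply by 115 repeatedly:
  115^52=85  115^53=80  115^54=59
Found 59 at exponent 54.

54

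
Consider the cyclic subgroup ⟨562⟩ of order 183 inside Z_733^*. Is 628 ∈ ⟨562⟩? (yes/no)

no

628 ∈ ⟨562⟩ iff 628^183 ≡ 1 (mod 733), since |⟨562⟩| = 183.
628^183 mod 733 = 732.
Since 732 ≠ 1, 628 does not lie in the subgroup.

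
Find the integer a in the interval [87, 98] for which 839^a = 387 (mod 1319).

88

Compute 839^87 mod 1319 = 1244, then multiply by 839 repeatedly:
  839^87=1244  839^88=387
Found 387 at exponent 88.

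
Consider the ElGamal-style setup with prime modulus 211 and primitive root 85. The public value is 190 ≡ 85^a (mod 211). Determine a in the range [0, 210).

77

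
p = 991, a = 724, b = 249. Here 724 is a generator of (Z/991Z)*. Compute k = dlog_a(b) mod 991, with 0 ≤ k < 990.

Baby-step giant-step with m = ceil(sqrt(990)) = 32.
Baby table (724^j mod 991 for j=0..31):
  0:1  1:724  2:928  3:965  4:5  5:647  6:676  7:861
  8:25  9:262  10:407  11:341  12:125  13:319  14:53  15:714
  16:625  17:604  18:265  19:597  20:152  21:47  22:334  23:12
  24:760  25:235  26:679  27:60  28:827  29:184  30:422  31:300
Giant step factor: 724^(-32) ≡ 255 (mod 991).
Scan 249·255^i mod 991 for i = 0, 1, …:
  i=0: 249   i=1: 71   i=2: 267   i=3: 697
  i=4: 346   i=5: 31   i=6: 968   i=7: 81
  i=8: 835   i=9: 851     …   i=16: 838
  i=17: 625
Match at i=17, j=16: k = 17·32 + 16 = 560.

560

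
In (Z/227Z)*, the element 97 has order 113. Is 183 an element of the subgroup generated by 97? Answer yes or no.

no

183 ∈ ⟨97⟩ iff 183^113 ≡ 1 (mod 227), since |⟨97⟩| = 113.
183^113 mod 227 = 226.
Since 226 ≠ 1, 183 does not lie in the subgroup.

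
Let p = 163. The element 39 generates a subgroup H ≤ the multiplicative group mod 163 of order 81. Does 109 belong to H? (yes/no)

109 ∈ ⟨39⟩ iff 109^81 ≡ 1 (mod 163), since |⟨39⟩| = 81.
109^81 mod 163 = 162.
Since 162 ≠ 1, 109 does not lie in the subgroup.

no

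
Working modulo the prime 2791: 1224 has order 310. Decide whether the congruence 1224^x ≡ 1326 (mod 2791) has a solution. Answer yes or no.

yes

1326 ∈ ⟨1224⟩ iff 1326^310 ≡ 1 (mod 2791), since |⟨1224⟩| = 310.
1326^310 mod 2791 = 1.
Since 1 = 1, 1326 lies in the subgroup.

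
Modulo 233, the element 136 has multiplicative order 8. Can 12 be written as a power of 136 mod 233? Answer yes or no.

12 ∈ ⟨136⟩ iff 12^8 ≡ 1 (mod 233), since |⟨136⟩| = 8.
12^8 mod 233 = 1.
Since 1 = 1, 12 lies in the subgroup.

yes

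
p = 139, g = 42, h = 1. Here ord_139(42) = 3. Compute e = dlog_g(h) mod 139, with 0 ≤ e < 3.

0

Successive powers of 42 modulo 139:
  42^0=1
So 42^0 ≡ 1 (mod 139), giving e = 0.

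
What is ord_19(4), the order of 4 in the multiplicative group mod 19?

9

The order of 4 must divide p − 1 = 18 = 2 · 3^2.
Divisors: 1, 2, 3, 6, 9, 18.
Check each in increasing order: 4^1 ≡ 4;  4^2 ≡ 16;  4^3 ≡ 7;  4^6 ≡ 11;  4^9 ≡ 1.
Smallest exponent giving 1 is 9.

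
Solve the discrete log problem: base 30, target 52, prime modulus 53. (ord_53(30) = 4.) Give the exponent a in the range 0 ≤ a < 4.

Successive powers of 30 modulo 53:
  30^0=1  30^1=30  30^2=52
So 30^2 ≡ 52 (mod 53), giving a = 2.

2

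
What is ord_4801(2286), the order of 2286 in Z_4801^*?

The order of 2286 must divide p − 1 = 4800 = 2^6 · 3 · 5^2.
Divisors: 1, 2, 3, 4, 5, 6, 8, 10, 12, 15, 16, 20, 24, 25, 30, 32, 40, 48, 50, 60, 64, 75, 80, 96, 100, 120, 150, 160, 192, 200, 240, 300, 320, 400, 480, 600, 800, 960, 1200, 1600, 2400, 4800.
Check each in increasing order: 2286^1 ≡ 2286;  2286^2 ≡ 2308;  2286^3 ≡ 4590;  2286^4 ≡ 2555;  2286^5 ≡ 2714;  2286^6 ≡ 1312;  2286^8 ≡ 3466;  2286^10 ≡ 1062;  2286^12 ≡ 2586;  2286^15 ≡ 1668;  2286^16 ≡ 1054;  2286^20 ≡ 4410;  2286^24 ≡ 4404;  2286^25 ≡ 4648;  2286^30 ≡ 2445;  2286^32 ≡ 1885;  2286^40 ≡ 4050;  2286^48 ≡ 3977;  2286^50 ≡ 4205;  2286^60 ≡ 780;  2286^64 ≡ 485;  2286^75 ≡ 4770;  2286^80 ≡ 2284;  2286^96 ≡ 2035;  2286^100 ≡ 4743;  2286^120 ≡ 3474;  2286^150 ≡ 961;  2286^160 ≡ 2770;  2286^192 ≡ 2763;  2286^200 ≡ 3364;  2286^240 ≡ 3763;  2286^300 ≡ 1729;  2286^320 ≡ 902;  2286^400 ≡ 539;  2286^480 ≡ 2020;  2286^600 ≡ 3219;  2286^800 ≡ 2461;  2286^960 ≡ 4351;  2286^1200 ≡ 1403;  2286^1600 ≡ 2460;  2286^2400 ≡ 4800;  2286^4800 ≡ 1.
Smallest exponent giving 1 is 4800.

4800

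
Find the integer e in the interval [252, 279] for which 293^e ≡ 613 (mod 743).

Compute 293^252 mod 743 = 626, then multiply by 293 repeatedly:
  293^252=626  293^253=640  293^254=284  293^255=739  293^256=314
  293^257=613
Found 613 at exponent 257.

257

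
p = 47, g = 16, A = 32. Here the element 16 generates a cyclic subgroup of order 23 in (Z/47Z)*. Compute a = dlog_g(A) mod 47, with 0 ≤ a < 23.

Successive powers of 16 modulo 47:
  16^0=1  16^1=16  16^2=21  16^3=7  16^4=18  16^5=6
  16^6=2  16^7=32
So 16^7 ≡ 32 (mod 47), giving a = 7.

7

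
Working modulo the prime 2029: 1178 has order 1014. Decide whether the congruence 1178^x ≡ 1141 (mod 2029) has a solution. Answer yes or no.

yes

1141 ∈ ⟨1178⟩ iff 1141^1014 ≡ 1 (mod 2029), since |⟨1178⟩| = 1014.
1141^1014 mod 2029 = 1.
Since 1 = 1, 1141 lies in the subgroup.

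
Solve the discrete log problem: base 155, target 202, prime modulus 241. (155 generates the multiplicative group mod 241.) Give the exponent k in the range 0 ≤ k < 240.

61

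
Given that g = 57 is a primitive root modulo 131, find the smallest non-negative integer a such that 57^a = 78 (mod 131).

Successive powers of 57 modulo 131:
  57^0=1  57^1=57  57^2=105  57^3=90  57^4=21  57^5=18
  57^6=109  57^7=56  57^8=48  57^9=116  57^10=62  57^11=128
  57^12=91  57^13=78
So 57^13 ≡ 78 (mod 131), giving a = 13.

13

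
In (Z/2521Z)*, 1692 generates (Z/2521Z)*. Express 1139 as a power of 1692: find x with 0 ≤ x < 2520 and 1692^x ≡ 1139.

Baby-step giant-step with m = ceil(sqrt(2520)) = 51.
Baby table (1692^j mod 2521 for j=0..50):
  0:1  1:1692  2:1529  3:522  4:874  5:1502  6:216  7:2448
  8:13  9:1828  10:2230  11:1744  12:1278  13:1879  14:287  15:1572
  16:169  17:1075  18:1259  19:2504  20:1488  21:1738  22:1210  23:268
  24:2197  25:1370  26:1241  27:2300  28:1697  29:2426  30:604  31:963
  32:830  33:163  34:1007  35:2169  36:1893  37:1286  38:289  39:2435
  40:706  41:2119  42:486  43:466  44:1920  45:1592  46:1236  47:1403
  48:1615  49:2337  50:1276
Giant step factor: 1692^(-51) ≡ 1526 (mod 2521).
Scan 1139·1526^i mod 2521 for i = 0, 1, …:
  i=0: 1139   i=1: 1145   i=2: 217   i=3: 891
  i=4: 847   i=5: 1770   i=6: 1029   i=7: 2192
  i=8: 2146   i=9: 17     …   i=33: 592
  i=34: 874
Match at i=34, j=4: x = 34·51 + 4 = 1738.

1738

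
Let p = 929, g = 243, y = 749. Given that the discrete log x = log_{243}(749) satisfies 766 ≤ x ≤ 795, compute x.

778

Compute 243^766 mod 929 = 465, then multiply by 243 repeatedly:
  243^766=465  243^767=586  243^768=261  243^769=251  243^770=608
  243^771=33  243^772=587  243^773=504  243^774=773  243^775=181
  243^776=320  243^777=653  243^778=749
Found 749 at exponent 778.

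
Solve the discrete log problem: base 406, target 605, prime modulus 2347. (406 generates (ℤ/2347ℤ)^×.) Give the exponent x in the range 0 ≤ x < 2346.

415

Baby-step giant-step with m = ceil(sqrt(2346)) = 49.
Baby table (406^j mod 2347 for j=0..48):
  0:1  1:406  2:546  3:1058  4:47  5:306  6:2192  7:439
  8:2209  9:300  10:2103  11:1857  12:555  13:18  14:267  15:440
  16:268  17:846  18:814  19:1904  20:861  21:2210  22:706  23:302
  24:568  25:602  26:324  27:112  28:879  29:130  30:1146  31:570
  32:1414  33:1416  34:2228  35:973  36:742  37:836  38:1448  39:1138
  40:2016  41:1740  42:2340  43:1852  44:872  45:1982  46:2018  47:205
  48:1085
Giant step factor: 406^(-49) ≡ 1361 (mod 2347).
Scan 605·1361^i mod 2347 for i = 0, 1, …:
  i=0: 605   i=1: 1955   i=2: 1604   i=3: 334
  i=4: 1603   i=5: 1320   i=6: 1065   i=7: 1366
  i=8: 302
Match at i=8, j=23: x = 8·49 + 23 = 415.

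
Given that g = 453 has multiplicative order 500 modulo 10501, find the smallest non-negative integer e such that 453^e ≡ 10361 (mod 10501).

Baby-step giant-step with m = ceil(sqrt(500)) = 23.
Baby table (453^j mod 10501 for j=0..22):
  0:1  1:453  2:5690  3:4825  4:1517  5:4636  6:10409  7:328
  8:1570  9:7643  10:7450  11:4029  12:8464  13:1327  14:2574  15:411
  16:7666  17:7368  18:8887  19:3928  20:4715  21:4192  22:8796
Giant step factor: 453^(-23) ≡ 1532 (mod 10501).
Scan 10361·1532^i mod 10501 for i = 0, 1, …:
  i=0: 10361   i=1: 6041   i=2: 3431   i=3: 5792
  i=4: 10500   i=5: 8969   i=6: 5200   i=7: 6642
  i=8: 75   i=9: 9890     …   i=13: 3821
  i=14: 4715
Match at i=14, j=20: e = 14·23 + 20 = 342.

342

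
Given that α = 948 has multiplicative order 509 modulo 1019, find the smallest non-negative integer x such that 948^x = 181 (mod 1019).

Baby-step giant-step with m = ceil(sqrt(509)) = 23.
Baby table (948^j mod 1019 for j=0..22):
  0:1  1:948  2:965  3:777  4:878  5:840  6:481  7:495
  8:520  9:783  10:452  11:516  12:48  13:668  14:465  15:612
  16:365  17:579  18:670  19:323  20:504  21:900  22:297
Giant step factor: 948^(-23) ≡ 356 (mod 1019).
Scan 181·356^i mod 1019 for i = 0, 1, …:
  i=0: 181   i=1: 239   i=2: 507   i=3: 129
  i=4: 69   i=5: 108   i=6: 745   i=7: 280
  i=8: 837   i=9: 424     …   i=18: 571
  i=19: 495
Match at i=19, j=7: x = 19·23 + 7 = 444.

444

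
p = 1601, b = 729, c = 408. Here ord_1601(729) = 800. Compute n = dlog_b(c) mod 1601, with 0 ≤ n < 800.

Baby-step giant-step with m = ceil(sqrt(800)) = 29.
Baby table (729^j mod 1601 for j=0..28):
  0:1  1:729  2:1510  3:903  4:276  5:1079  6:500  7:1073
  8:929  9:18  10:314  11:1564  12:244  13:165  14:210  15:995
  16:102  17:712  18:324  19:849  20:935  21:1190  22:1369  23:578
  24:299  25:235  26:8  27:1029  28:873
Giant step factor: 729^(-29) ≡ 1560 (mod 1601).
Scan 408·1560^i mod 1601 for i = 0, 1, …:
  i=0: 408   i=1: 883   i=2: 620   i=3: 196
  i=4: 1570   i=5: 1271   i=6: 722   i=7: 817
  i=8: 124   i=9: 1320   i=10: 314
Match at i=10, j=10: n = 10·29 + 10 = 300.

300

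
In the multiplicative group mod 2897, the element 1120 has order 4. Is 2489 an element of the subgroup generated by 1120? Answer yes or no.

no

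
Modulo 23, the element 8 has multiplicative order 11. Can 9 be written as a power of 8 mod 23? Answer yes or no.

⟨8⟩ has order 11; its elements mod 23 are {1, 2, 3, 4, 6, 8, 9, 12, 13, 16, 18}.
9 is in this set.

yes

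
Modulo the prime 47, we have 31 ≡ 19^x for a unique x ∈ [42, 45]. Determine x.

Compute 19^42 mod 47 = 14, then multiply by 19 repeatedly:
  19^42=14  19^43=31
Found 31 at exponent 43.

43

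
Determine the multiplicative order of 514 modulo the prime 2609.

The order of 514 must divide p − 1 = 2608 = 2^4 · 163.
Divisors: 1, 2, 4, 8, 16, 163, 326, 652, 1304, 2608.
Check each in increasing order: 514^1 ≡ 514;  514^2 ≡ 687;  514^4 ≡ 2349;  514^8 ≡ 2375;  514^16 ≡ 2576;  514^163 ≡ 743;  514^326 ≡ 1550;  514^652 ≡ 2220;  514^1304 ≡ 2608;  514^2608 ≡ 1.
Smallest exponent giving 1 is 2608.

2608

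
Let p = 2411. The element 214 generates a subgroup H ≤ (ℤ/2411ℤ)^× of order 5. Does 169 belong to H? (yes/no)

yes

⟨214⟩ has order 5; its elements mod 2411 are {1, 169, 214, 2040, 2398}.
169 is in this set.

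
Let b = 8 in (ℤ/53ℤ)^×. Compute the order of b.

The order of 8 must divide p − 1 = 52 = 2^2 · 13.
Divisors: 1, 2, 4, 13, 26, 52.
Check each in increasing order: 8^1 ≡ 8;  8^2 ≡ 11;  8^4 ≡ 15;  8^13 ≡ 23;  8^26 ≡ 52;  8^52 ≡ 1.
Smallest exponent giving 1 is 52.

52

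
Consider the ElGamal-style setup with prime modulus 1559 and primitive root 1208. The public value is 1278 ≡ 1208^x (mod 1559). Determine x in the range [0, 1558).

Baby-step giant-step with m = ceil(sqrt(1558)) = 40.
Baby table (1208^j mod 1559 for j=0..39):
  0:1  1:1208  2:40  3:1550  4:41  5:1199  6:81  7:1190
  8:122  9:830  10:203  11:461  12:325  13:1291  14:528  15:193
  16:853  17:1484  18:1381  19:118  20:675  21:43  22:497  23:161
  24:1172  25:204  26:110  27:365  28:1282  29:569  30:1392  31:934
  32:1115  33:1503  34:948  35:878  36:504  37:822  38:1452  39:141
Giant step factor: 1208^(-40) ≡ 699 (mod 1559).
Scan 1278·699^i mod 1559 for i = 0, 1, …:
  i=0: 1278   i=1: 15   i=2: 1131   i=3: 156
  i=4: 1473   i=5: 687   i=6: 41
Match at i=6, j=4: x = 6·40 + 4 = 244.

244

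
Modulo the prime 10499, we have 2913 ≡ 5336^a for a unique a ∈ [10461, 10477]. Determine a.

10477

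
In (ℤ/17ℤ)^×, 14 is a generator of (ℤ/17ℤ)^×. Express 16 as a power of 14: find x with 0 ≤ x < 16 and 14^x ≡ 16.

8

Successive powers of 14 modulo 17:
  14^0=1  14^1=14  14^2=9  14^3=7  14^4=13  14^5=12
  14^6=15  14^7=6  14^8=16
So 14^8 ≡ 16 (mod 17), giving x = 8.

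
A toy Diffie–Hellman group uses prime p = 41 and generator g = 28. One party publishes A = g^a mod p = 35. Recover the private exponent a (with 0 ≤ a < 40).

Successive powers of 28 modulo 41:
  28^0=1  28^1=28  28^2=5  28^3=17  28^4=25  28^5=3
  28^6=2  28^7=15  28^8=10  28^9=34  28^10=9  28^11=6
  28^12=4  28^13=30  28^14=20  28^15=27  28^16=18  28^17=12
  28^18=8  28^19=19  28^20=40  28^21=13  28^22=36  28^23=24
  28^24=16  28^25=38  28^26=39  28^27=26  28^28=31  28^29=7
  28^30=32  28^31=35
So 28^31 ≡ 35 (mod 41), giving a = 31.

31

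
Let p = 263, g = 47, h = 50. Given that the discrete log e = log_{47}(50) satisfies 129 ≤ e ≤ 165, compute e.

Compute 47^129 mod 263 = 5, then multiply by 47 repeatedly:
  47^129=5  47^130=235  47^131=262  47^132=216  47^133=158
  47^134=62  47^135=21  47^136=198  47^137=101  47^138=13
  47^139=85  47^140=50
Found 50 at exponent 140.

140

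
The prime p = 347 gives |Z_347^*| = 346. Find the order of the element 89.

173

The order of 89 must divide p − 1 = 346 = 2 · 173.
Divisors: 1, 2, 173, 346.
Check each in increasing order: 89^1 ≡ 89;  89^2 ≡ 287;  89^173 ≡ 1.
Smallest exponent giving 1 is 173.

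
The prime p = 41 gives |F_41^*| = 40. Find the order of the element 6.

40

The order of 6 must divide p − 1 = 40 = 2^3 · 5.
Divisors: 1, 2, 4, 5, 8, 10, 20, 40.
Check each in increasing order: 6^1 ≡ 6;  6^2 ≡ 36;  6^4 ≡ 25;  6^5 ≡ 27;  6^8 ≡ 10;  6^10 ≡ 32;  6^20 ≡ 40;  6^40 ≡ 1.
Smallest exponent giving 1 is 40.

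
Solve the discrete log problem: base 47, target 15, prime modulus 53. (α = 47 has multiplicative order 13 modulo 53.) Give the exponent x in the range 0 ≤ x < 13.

5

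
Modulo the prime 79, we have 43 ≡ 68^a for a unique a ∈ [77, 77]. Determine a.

77

Compute 68^77 mod 79 = 43, then multiply by 68 repeatedly:
  68^77=43
Found 43 at exponent 77.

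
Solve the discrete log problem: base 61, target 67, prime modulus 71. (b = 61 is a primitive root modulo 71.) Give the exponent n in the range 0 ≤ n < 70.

23

Baby-step giant-step with m = ceil(sqrt(70)) = 9.
Baby table (61^j mod 71 for j=0..8):
  0:1  1:61  2:29  3:65  4:60  5:39  6:36  7:66
  8:50
Giant step factor: 61^(-9) ≡ 47 (mod 71).
Scan 67·47^i mod 71 for i = 0, 1, …:
  i=0: 67   i=1: 25   i=2: 39
Match at i=2, j=5: n = 2·9 + 5 = 23.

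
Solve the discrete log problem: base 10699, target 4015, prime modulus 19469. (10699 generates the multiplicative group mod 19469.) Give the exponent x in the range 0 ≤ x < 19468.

Baby-step giant-step with m = ceil(sqrt(19468)) = 140.
Baby table (10699^j mod 19469 for j=0..139):
  0:1  1:10699  2:10350  3:14447  4:4062  5:4530  6:8129  7:4148
  8:9601  9:2655  10:574  11:8491  12:2855  13:18253  14:14777  15:10843
  16:12955  17:5734  18:1247  19:5388  20:17972  21:6584  22:3374  23:2900
  24:12983  25:13271  26:18481  27:1055  28:14894  29:16610  30:16827  31:2230
  32:9245  33:9735  34:15084  35:5175  36:16958  37:2031  38:2265  39:13799
  40:2074  41:14535  42:11062  43:287  44:13980  45:11162  46:18861  47:17123
  48:15156  49:16212  50:2867  51:10358  52:2694  53:8986  54:3292  55:1687
  56:1450  57:16226  58:16370  59:18975  60:10262  61:7447  62:8305  63:18148
  64:1115  65:14357  66:14602  67:7542  68:12322  69:8479  70:10750  71:10867
  72:16634  73:1037  74:17002  75:5531  76:9878  77:6990  78:5581  79:19165
  80:18296  81:7578  82:8106  83:11168  84:5179  85:1347  86:4493  87:1646
  88:10578  89:725  90:8113  91:8185  92:19222  93:5131  94:13458  95:13887
  96:9074  97:10292  98:16913  99:7301  100:3771  101:6161  102:13974  103:5375
  104:15168  105:8317  106:10253  107:8501  108:12500  109:4939  110:3495  111:12525
  112:19317  113:9148  114:3789  115:4053  116:5584  117:12324  118:10408  119:11981
  120:823  121:5289  122:10097  123:13791  124:13827  125:9611  126:12300  127:6729
  128:16678  129:4537  130:5146  131:18191  132:13385  133:11620  134:12815  135:6987
  136:12422  137:7584  138:13893  139:14861
Giant step factor: 10699^(-140) ≡ 15823 (mod 19469).
Scan 4015·15823^i mod 19469 for i = 0, 1, …:
  i=0: 4015   i=1: 1998   i=2: 16167   i=3: 7250
  i=4: 5402   i=5: 6936   i=6: 1575   i=7: 905
  i=8: 10100   i=9: 10748     …   i=58: 19431
  i=59: 2265
Match at i=59, j=38: x = 59·140 + 38 = 8298.

8298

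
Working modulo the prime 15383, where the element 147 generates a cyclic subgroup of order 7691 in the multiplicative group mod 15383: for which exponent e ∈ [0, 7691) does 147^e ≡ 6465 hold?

Baby-step giant-step with m = ceil(sqrt(7691)) = 88.
Baby table (147^j mod 15383 for j=0..87):
  0:1  1:147  2:6226  3:7625  4:13299  5:1312  6:8268  7:139
  8:5050  9:3966  10:13831  11:2601  12:13155  13:10910  14:3938  15:9715
  16:12869  17:15017  18:7730  19:13351  20:8956  21:8977  22:12064  23:4363
  24:10658  25:13043  26:9829  27:14244  28:1780  29:149  30:6520  31:4694
  32:13166  33:12527  34:10892  35:1292  36:5328  37:14066  38:6380  39:14880
  40:2974  41:6454  42:10375  43:2208  44:1533  45:9989  46:6998  47:13428
  48:4892  49:11506  50:14635  51:13108  52:4001  53:3593  54:5149  55:3136
  56:14885  57:3709  58:6818  59:2351  60:7171  61:8093  62:5180  63:7693
  64:7912  65:9339  66:3746  67:12257  68:1968  69:12402  70:7900  71:7575
  72:5949  73:13055  74:11593  75:12041  76:982  77:5907  78:6881  79:11612
  80:14834  81:11595  82:12335  83:13434  84:5774  85:2713  86:14236  87:604
Giant step factor: 147^(-88) ≡ 6254 (mod 15383).
Scan 6465·6254^i mod 15383 for i = 0, 1, …:
  i=0: 6465   i=1: 5586   i=2: 51   i=3: 11294
  i=4: 9323   i=5: 4472   i=6: 1594   i=7: 692
  i=8: 5145   i=9: 10977     …   i=44: 4181
  i=45: 12257
Match at i=45, j=67: e = 45·88 + 67 = 4027.

4027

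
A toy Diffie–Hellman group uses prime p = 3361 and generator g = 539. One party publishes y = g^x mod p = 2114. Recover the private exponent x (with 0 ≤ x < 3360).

Baby-step giant-step with m = ceil(sqrt(3360)) = 58.
Baby table (539^j mod 3361 for j=0..57):
  0:1  1:539  2:1475  3:1829  4:1058  5:2253  6:1046  7:2507
  8:151  9:725  10:899  11:577  12:1791  13:742  14:3340  15:2125
  16:2635  17:1923  18:1309  19:3102  20:1561  21:1129  22:190  23:1580
  24:1287  25:1327  26:2721  27:1223  28:441  29:2429  30:1802  31:3310
  32:2760  33:2078  34:829  35:3179  36:2732  37:430  38:3222  39:2382
  40:3357  41:1205  42:822  43:2767  44:2490  45:1071  46:2538  47:55
  48:2757  49:461  50:3126  51:1053  52:2919  53:393  54:84  55:1583
  56:2904  57:2391
Giant step factor: 539^(-58) ≡ 432 (mod 3361).
Scan 2114·432^i mod 3361 for i = 0, 1, …:
  i=0: 2114   i=1: 2417   i=2: 2234   i=3: 481
  i=4: 2771   i=5: 556   i=6: 1561
Match at i=6, j=20: x = 6·58 + 20 = 368.

368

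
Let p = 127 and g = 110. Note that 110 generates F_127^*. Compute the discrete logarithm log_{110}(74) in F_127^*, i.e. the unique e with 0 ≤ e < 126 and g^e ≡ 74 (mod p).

94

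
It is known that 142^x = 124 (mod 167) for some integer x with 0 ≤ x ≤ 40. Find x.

Compute 142^0 mod 167 = 1, then multiply by 142 repeatedly:
  142^0=1  142^1=142  142^2=124
Found 124 at exponent 2.

2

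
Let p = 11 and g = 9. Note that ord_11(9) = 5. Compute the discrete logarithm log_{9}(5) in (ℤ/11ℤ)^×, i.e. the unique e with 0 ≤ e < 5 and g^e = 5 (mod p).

Successive powers of 9 modulo 11:
  9^0=1  9^1=9  9^2=4  9^3=3  9^4=5
So 9^4 ≡ 5 (mod 11), giving e = 4.

4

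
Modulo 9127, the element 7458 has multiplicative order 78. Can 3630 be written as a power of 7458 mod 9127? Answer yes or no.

3630 ∈ ⟨7458⟩ iff 3630^78 ≡ 1 (mod 9127), since |⟨7458⟩| = 78.
3630^78 mod 9127 = 1026.
Since 1026 ≠ 1, 3630 does not lie in the subgroup.

no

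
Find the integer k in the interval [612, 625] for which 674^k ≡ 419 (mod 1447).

623

Compute 674^612 mod 1447 = 240, then multiply by 674 repeatedly:
  674^612=240  674^613=1143  674^614=578  674^615=329  674^616=355
  674^617=515  674^618=1277  674^619=1180  674^620=917  674^621=189
  674^622=50  674^623=419
Found 419 at exponent 623.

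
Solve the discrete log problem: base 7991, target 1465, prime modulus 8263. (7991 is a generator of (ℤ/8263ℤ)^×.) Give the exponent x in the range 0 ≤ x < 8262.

191

Baby-step giant-step with m = ceil(sqrt(8262)) = 91.
Baby table (7991^j mod 8263 for j=0..90):
  0:1  1:7991  2:7880  3:5020  4:6218  5:2619  6:6513  7:5009
  8:947  9:6832  10:871  11:2715  12:5190  13:1293  14:3613  15:561
  16:4405  17:8238  18:6800  19:1312  20:6708  21:1547  22:629  23:2435
  24:6983  25:1114  26:2723  27:3014  28:6492  29:2458  30:727  31:568
  32:2501  33:5557  34:625  35:3523  36:252  37:5823  38:2640  39:801
  40:5229  41:7211  42:5202  43:6292  44:7280  45:2960  46:4654  47:6614
  48:2326  49:3579  50:1546  51:901  52:2818  53:1963  54:3159  55:104
  56:4764  57:1483  58:1511  59:2158  60:7960  61:8049  62:367  63:7595
  64:8173  65:7954  66:1418  67:2665  68:2264  69:3917  70:503  71:3655
  72:5663  73:4845  74:4240  75:3540  76:3891  77:7575  78:5350  79:7351
  80:174  81:2250  82:7725  83:5865  84:7742  85:1241  86:1231  87:3951
  88:7781  89:7159  90:2820
Giant step factor: 7991^(-91) ≡ 5794 (mod 8263).
Scan 1465·5794^i mod 8263 for i = 0, 1, …:
  i=0: 1465   i=1: 2109   i=2: 6832
Match at i=2, j=9: x = 2·91 + 9 = 191.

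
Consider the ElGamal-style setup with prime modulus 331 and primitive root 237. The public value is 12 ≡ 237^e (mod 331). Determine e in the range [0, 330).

Baby-step giant-step with m = ceil(sqrt(330)) = 19.
Baby table (237^j mod 331 for j=0..18):
  0:1  1:237  2:230  3:226  4:271  5:13  6:102  7:11
  8:290  9:213  10:169  11:2  12:143  13:129  14:121  15:211
  16:26  17:204  18:22
Giant step factor: 237^(-19) ≡ 222 (mod 331).
Scan 12·222^i mod 331 for i = 0, 1, …:
  i=0: 12   i=1: 16   i=2: 242   i=3: 102
Match at i=3, j=6: e = 3·19 + 6 = 63.

63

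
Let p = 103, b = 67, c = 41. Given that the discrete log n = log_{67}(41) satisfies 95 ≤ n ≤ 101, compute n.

98

Compute 67^95 mod 103 = 48, then multiply by 67 repeatedly:
  67^95=48  67^96=23  67^97=99  67^98=41
Found 41 at exponent 98.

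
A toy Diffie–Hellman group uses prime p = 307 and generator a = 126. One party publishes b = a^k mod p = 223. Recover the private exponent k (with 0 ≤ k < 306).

Baby-step giant-step with m = ceil(sqrt(306)) = 18.
Baby table (126^j mod 307 for j=0..17):
  0:1  1:126  2:219  3:271  4:69  5:98  6:68  7:279
  8:156  9:8  10:87  11:217  12:19  13:245  14:170  15:237
  16:83  17:20
Giant step factor: 126^(-18) ≡ 24 (mod 307).
Scan 223·24^i mod 307 for i = 0, 1, …:
  i=0: 223   i=1: 133   i=2: 122   i=3: 165
  i=4: 276   i=5: 177   i=6: 257   i=7: 28
  i=8: 58   i=9: 164     …   i=14: 93
  i=15: 83
Match at i=15, j=16: k = 15·18 + 16 = 286.

286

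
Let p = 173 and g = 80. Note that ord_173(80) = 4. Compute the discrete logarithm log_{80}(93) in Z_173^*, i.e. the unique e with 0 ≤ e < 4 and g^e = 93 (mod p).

3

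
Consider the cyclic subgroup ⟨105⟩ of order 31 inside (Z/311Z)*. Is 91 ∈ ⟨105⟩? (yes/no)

91 ∈ ⟨105⟩ iff 91^31 ≡ 1 (mod 311), since |⟨105⟩| = 31.
91^31 mod 311 = 1.
Since 1 = 1, 91 lies in the subgroup.

yes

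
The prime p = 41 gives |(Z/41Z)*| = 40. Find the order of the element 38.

8

The order of 38 must divide p − 1 = 40 = 2^3 · 5.
Divisors: 1, 2, 4, 5, 8, 10, 20, 40.
Check each in increasing order: 38^1 ≡ 38;  38^2 ≡ 9;  38^4 ≡ 40;  38^5 ≡ 3;  38^8 ≡ 1.
Smallest exponent giving 1 is 8.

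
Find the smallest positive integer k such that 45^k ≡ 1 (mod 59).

29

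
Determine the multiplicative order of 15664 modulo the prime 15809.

The order of 15664 must divide p − 1 = 15808 = 2^6 · 13 · 19.
Divisors: 1, 2, 4, 8, 13, 16, 19, 26, 32, 38, 52, 64, 76, 104, 152, 208, 247, 304, 416, 494, 608, 832, 988, 1216, 1976, 3952, 7904, 15808.
Check each in increasing order: 15664^1 ≡ 15664;  15664^2 ≡ 5216;  15664^4 ≡ 15176;  15664^8 ≡ 5464;  15664^13 ≡ 4333;  15664^16 ≡ 7904;  15664^19 ≡ 14553;  15664^26 ≡ 9606;  15664^32 ≡ 11857;  15664^38 ≡ 12445;  15664^52 ≡ 13912;  15664^64 ≡ 14821;  15664^76 ≡ 13061;  15664^104 ≡ 9966;  15664^152 ≡ 10611;  15664^208 ≡ 9018;  15664^247 ≡ 9026;  15664^304 ≡ 1623;  15664^416 ≡ 2828;  15664^494 ≡ 4899;  15664^608 ≡ 9835;  15664^832 ≡ 14039;  15664^988 ≡ 2139;  15664^1216 ≡ 7763;  15664^1976 ≡ 6520;  15664^3952 ≡ 15808;  15664^7904 ≡ 1.
Smallest exponent giving 1 is 7904.

7904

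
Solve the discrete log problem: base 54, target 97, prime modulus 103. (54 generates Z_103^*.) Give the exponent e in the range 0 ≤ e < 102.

Baby-step giant-step with m = ceil(sqrt(102)) = 11.
Baby table (54^j mod 103 for j=0..10):
  0:1  1:54  2:32  3:80  4:97  5:88  6:14  7:35
  8:36  9:90  10:19
Giant step factor: 54^(-11) ≡ 77 (mod 103).
Scan 97·77^i mod 103 for i = 0, 1, …:
  i=0: 97
Match at i=0, j=4: e = 0·11 + 4 = 4.

4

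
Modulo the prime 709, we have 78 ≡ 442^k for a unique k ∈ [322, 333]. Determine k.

322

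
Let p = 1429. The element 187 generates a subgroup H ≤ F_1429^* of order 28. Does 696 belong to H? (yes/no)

no

696 ∈ ⟨187⟩ iff 696^28 ≡ 1 (mod 1429), since |⟨187⟩| = 28.
696^28 mod 1429 = 1235.
Since 1235 ≠ 1, 696 does not lie in the subgroup.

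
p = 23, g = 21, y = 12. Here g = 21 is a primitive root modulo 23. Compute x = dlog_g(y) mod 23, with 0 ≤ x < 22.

10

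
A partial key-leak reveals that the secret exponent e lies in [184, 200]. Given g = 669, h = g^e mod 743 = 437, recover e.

Compute 669^184 mod 743 = 437, then multiply by 669 repeatedly:
  669^184=437
Found 437 at exponent 184.

184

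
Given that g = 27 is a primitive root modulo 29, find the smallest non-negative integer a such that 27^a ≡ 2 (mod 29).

15

Successive powers of 27 modulo 29:
  27^0=1  27^1=27  27^2=4  27^3=21  27^4=16  27^5=26
  27^6=6  27^7=17  27^8=24  27^9=10  27^10=9  27^11=11
  27^12=7  27^13=15  27^14=28  27^15=2
So 27^15 ≡ 2 (mod 29), giving a = 15.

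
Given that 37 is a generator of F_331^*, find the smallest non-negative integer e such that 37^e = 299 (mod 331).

Baby-step giant-step with m = ceil(sqrt(330)) = 19.
Baby table (37^j mod 331 for j=0..18):
  0:1  1:37  2:45  3:10  4:39  5:119  6:100  7:59
  8:197  9:7  10:259  11:315  12:70  13:273  14:171  15:38
  16:82  17:55  18:49
Giant step factor: 37^(-19) ≡ 44 (mod 331).
Scan 299·44^i mod 331 for i = 0, 1, …:
  i=0: 299   i=1: 247   i=2: 276   i=3: 228
  i=4: 102   i=5: 185   i=6: 196   i=7: 18
  i=8: 130   i=9: 93   i=10: 120   i=11: 315
Match at i=11, j=11: e = 11·19 + 11 = 220.

220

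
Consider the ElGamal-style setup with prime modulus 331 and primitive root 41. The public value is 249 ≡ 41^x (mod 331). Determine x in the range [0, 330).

Baby-step giant-step with m = ceil(sqrt(330)) = 19.
Baby table (41^j mod 331 for j=0..18):
  0:1  1:41  2:26  3:73  4:14  5:243  6:33  7:29
  8:196  9:92  10:131  11:75  12:96  13:295  14:179  15:57
  16:20  17:158  18:189
Giant step factor: 41^(-19) ≡ 129 (mod 331).
Scan 249·129^i mod 331 for i = 0, 1, …:
  i=0: 249   i=1: 14
Match at i=1, j=4: x = 1·19 + 4 = 23.

23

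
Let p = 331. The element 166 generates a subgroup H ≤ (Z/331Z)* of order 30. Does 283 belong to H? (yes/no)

no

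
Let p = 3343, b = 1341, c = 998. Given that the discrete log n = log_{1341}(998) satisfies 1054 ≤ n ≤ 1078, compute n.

1068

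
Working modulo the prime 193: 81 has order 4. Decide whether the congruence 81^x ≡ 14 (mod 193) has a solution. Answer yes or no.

no

⟨81⟩ has order 4; its elements mod 193 are {1, 81, 112, 192}.
14 is not in this set.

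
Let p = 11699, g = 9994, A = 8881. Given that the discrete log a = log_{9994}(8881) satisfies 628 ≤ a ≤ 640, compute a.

633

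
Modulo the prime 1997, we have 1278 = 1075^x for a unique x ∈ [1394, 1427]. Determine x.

Compute 1075^1394 mod 1997 = 1525, then multiply by 1075 repeatedly:
  1075^1394=1525  1075^1395=1835  1075^1396=1586  1075^1397=1509  1075^1398=611
  1075^1399=1809  1075^1400=1594  1075^1401=124  1075^1402=1498  1075^1403=768
  1075^1404=839  1075^1405=1278
Found 1278 at exponent 1405.

1405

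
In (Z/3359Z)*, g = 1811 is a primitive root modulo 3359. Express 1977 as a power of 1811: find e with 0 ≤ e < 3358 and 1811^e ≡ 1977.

1979

Baby-step giant-step with m = ceil(sqrt(3358)) = 58.
Baby table (1811^j mod 3359 for j=0..57):
  0:1  1:1811  2:1337  3:2827  4:581  5:824  6:868  7:3295
  8:1661  9:1766  10:458  11:3124  12:1008  13:1551  14:737  15:1184
  16:1182  17:919  18:1604  19:2668  20:1506  21:3217  22:1481  23:1609
  24:1646  25:1473  26:557  27:1027  28:2370  29:2627  30:1153  31:2144
  32:3139  33:1301  34:1452  35:2834  36:3181  37:106  38:503  39:644
  40:711  41:1124  42:10  43:1315  44:3293  45:1398  46:2451  47:1522
  48:1962  49:2719  50:3174  51:865  52:1221  53:1009  54:3  55:2074
  56:652  57:1763
Giant step factor: 1811^(-58) ≡ 2592 (mod 3359).
Scan 1977·2592^i mod 3359 for i = 0, 1, …:
  i=0: 1977   i=1: 1909   i=2: 321   i=3: 2359
  i=4: 1148   i=5: 2901   i=6: 1950   i=7: 2464
  i=8: 1229   i=9: 1236     …   i=33: 2654
  i=34: 3295
Match at i=34, j=7: e = 34·58 + 7 = 1979.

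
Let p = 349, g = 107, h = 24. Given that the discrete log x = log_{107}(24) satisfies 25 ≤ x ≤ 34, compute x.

29

Compute 107^25 mod 349 = 253, then multiply by 107 repeatedly:
  107^25=253  107^26=198  107^27=246  107^28=147  107^29=24
Found 24 at exponent 29.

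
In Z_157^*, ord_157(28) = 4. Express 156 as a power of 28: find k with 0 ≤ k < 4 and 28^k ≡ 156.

Successive powers of 28 modulo 157:
  28^0=1  28^1=28  28^2=156
So 28^2 ≡ 156 (mod 157), giving k = 2.

2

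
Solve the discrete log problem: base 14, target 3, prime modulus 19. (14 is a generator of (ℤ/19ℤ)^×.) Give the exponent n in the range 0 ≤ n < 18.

7

Successive powers of 14 modulo 19:
  14^0=1  14^1=14  14^2=6  14^3=8  14^4=17  14^5=10
  14^6=7  14^7=3
So 14^7 ≡ 3 (mod 19), giving n = 7.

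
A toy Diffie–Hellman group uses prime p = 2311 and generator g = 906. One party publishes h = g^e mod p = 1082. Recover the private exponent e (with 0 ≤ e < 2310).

Baby-step giant-step with m = ceil(sqrt(2310)) = 49.
Baby table (906^j mod 2311 for j=0..48):
  0:1  1:906  2:431  3:2238  4:881  5:891  6:707  7:395
  8:1976  9:1542  10:1208  11:1345  12:673  13:1945  14:1188  15:1713
  16:1297  17:1094  18:2056  19:70  20:1023  21:127  22:1823  23:1584
  24:2284  25:959  26:2229  27:1971  28:1634  29:1364  30:1710  31:890
  32:2112  33:2275  34:2049  35:661  36:317  37:638  38:278  39:2280
  40:1957  41:505  42:2263  43:421  44:111  45:1193  46:1621  47:1141
  48:729
Giant step factor: 906^(-49) ≡ 896 (mod 2311).
Scan 1082·896^i mod 2311 for i = 0, 1, …:
  i=0: 1082   i=1: 1163   i=2: 2098   i=3: 965
  i=4: 326   i=5: 910   i=6: 1888   i=7: 2307
  i=8: 1038   i=9: 1026     …   i=22: 2102
  i=23: 2238
Match at i=23, j=3: e = 23·49 + 3 = 1130.

1130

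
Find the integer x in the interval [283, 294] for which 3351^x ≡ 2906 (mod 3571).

Compute 3351^283 mod 3571 = 281, then multiply by 3351 repeatedly:
  3351^283=281  3351^284=2458  3351^285=2032  3351^286=2906
Found 2906 at exponent 286.

286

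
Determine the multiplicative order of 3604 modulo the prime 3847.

641

The order of 3604 must divide p − 1 = 3846 = 2 · 3 · 641.
Divisors: 1, 2, 3, 6, 641, 1282, 1923, 3846.
Check each in increasing order: 3604^1 ≡ 3604;  3604^2 ≡ 1344;  3604^3 ≡ 403;  3604^6 ≡ 835;  3604^641 ≡ 1.
Smallest exponent giving 1 is 641.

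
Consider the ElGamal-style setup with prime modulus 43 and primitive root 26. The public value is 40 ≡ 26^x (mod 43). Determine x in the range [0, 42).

Baby-step giant-step with m = ceil(sqrt(42)) = 7.
Baby table (26^j mod 43 for j=0..6):
  0:1  1:26  2:31  3:32  4:15  5:3  6:35
Giant step factor: 26^(-7) ≡ 37 (mod 43).
Scan 40·37^i mod 43 for i = 0, 1, …:
  i=0: 40   i=1: 18   i=2: 21   i=3: 3
Match at i=3, j=5: x = 3·7 + 5 = 26.

26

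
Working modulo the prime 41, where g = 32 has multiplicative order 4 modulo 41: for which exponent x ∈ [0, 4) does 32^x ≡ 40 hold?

Successive powers of 32 modulo 41:
  32^0=1  32^1=32  32^2=40
So 32^2 ≡ 40 (mod 41), giving x = 2.

2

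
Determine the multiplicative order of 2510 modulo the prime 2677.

2676

The order of 2510 must divide p − 1 = 2676 = 2^2 · 3 · 223.
Divisors: 1, 2, 3, 4, 6, 12, 223, 446, 669, 892, 1338, 2676.
Check each in increasing order: 2510^1 ≡ 2510;  2510^2 ≡ 1119;  2510^3 ≡ 517;  2510^4 ≡ 2002;  2510^6 ≡ 2266;  2510^12 ≡ 270;  2510^223 ≡ 1176;  2510^446 ≡ 1644;  2510^669 ≡ 550;  2510^892 ≡ 1643;  2510^1338 ≡ 2676;  2510^2676 ≡ 1.
Smallest exponent giving 1 is 2676.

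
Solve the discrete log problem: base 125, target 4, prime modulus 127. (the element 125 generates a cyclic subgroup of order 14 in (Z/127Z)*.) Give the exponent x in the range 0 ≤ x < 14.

2

Successive powers of 125 modulo 127:
  125^0=1  125^1=125  125^2=4
So 125^2 ≡ 4 (mod 127), giving x = 2.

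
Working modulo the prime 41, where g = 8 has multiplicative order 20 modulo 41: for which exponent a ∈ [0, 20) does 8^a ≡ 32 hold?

15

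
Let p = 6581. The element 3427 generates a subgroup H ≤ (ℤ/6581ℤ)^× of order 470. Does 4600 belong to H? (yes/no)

4600 ∈ ⟨3427⟩ iff 4600^470 ≡ 1 (mod 6581), since |⟨3427⟩| = 470.
4600^470 mod 6581 = 5625.
Since 5625 ≠ 1, 4600 does not lie in the subgroup.

no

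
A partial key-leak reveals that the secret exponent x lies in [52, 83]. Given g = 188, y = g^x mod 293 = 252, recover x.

Compute 188^52 mod 293 = 186, then multiply by 188 repeatedly:
  188^52=186  188^53=101  188^54=236  188^55=125  188^56=60
  188^57=146  188^58=199  188^59=201  188^60=284  188^61=66
  188^62=102  188^63=131  188^64=16  188^65=78  188^66=14
  188^67=288  188^68=232  188^69=252
Found 252 at exponent 69.

69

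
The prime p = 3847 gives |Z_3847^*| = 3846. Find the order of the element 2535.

The order of 2535 must divide p − 1 = 3846 = 2 · 3 · 641.
Divisors: 1, 2, 3, 6, 641, 1282, 1923, 3846.
Check each in increasing order: 2535^1 ≡ 2535;  2535^2 ≡ 1735;  2535^3 ≡ 1104;  2535^6 ≡ 3164;  2535^641 ≡ 1.
Smallest exponent giving 1 is 641.

641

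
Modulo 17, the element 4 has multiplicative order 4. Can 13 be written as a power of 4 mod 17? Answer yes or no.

⟨4⟩ has order 4; its elements mod 17 are {1, 4, 13, 16}.
13 is in this set.

yes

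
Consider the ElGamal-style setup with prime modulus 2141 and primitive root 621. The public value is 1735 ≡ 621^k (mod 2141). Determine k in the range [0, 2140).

1300

Baby-step giant-step with m = ceil(sqrt(2140)) = 47.
Baby table (621^j mod 2141 for j=0..46):
  0:1  1:621  2:261  3:1506  4:1750  5:1263  6:717  7:2070
  8:870  9:738  10:124  11:2069  12:249  13:477  14:759  15:319
  16:1127  17:1901  18:830  19:1590  20:389  21:1777  22:902  23:1341
  24:2053  25:1018  26:583  27:214  28:152  29:188  30:1134  31:1966
  32:516  33:1427  34:1934  35:2054  36:1639  37:844  38:1720  39:1902
  40:1451  41:1851  42:1895  43:1386  44:24  45:2058  46:1982
Giant step factor: 621^(-47) ≡ 1464 (mod 2141).
Scan 1735·1464^i mod 2141 for i = 0, 1, …:
  i=0: 1735   i=1: 814   i=2: 1300   i=3: 1992
  i=4: 246   i=5: 456   i=6: 1733   i=7: 27
  i=8: 990   i=9: 2044     …   i=26: 1455
  i=27: 1966
Match at i=27, j=31: k = 27·47 + 31 = 1300.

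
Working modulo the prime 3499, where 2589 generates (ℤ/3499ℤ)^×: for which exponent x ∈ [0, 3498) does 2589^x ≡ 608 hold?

215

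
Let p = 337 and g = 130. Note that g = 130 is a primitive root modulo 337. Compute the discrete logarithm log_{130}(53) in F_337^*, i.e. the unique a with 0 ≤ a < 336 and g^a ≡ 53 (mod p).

Baby-step giant-step with m = ceil(sqrt(336)) = 19.
Baby table (130^j mod 337 for j=0..18):
  0:1  1:130  2:50  3:97  4:141  5:132  6:310  7:197
  8:335  9:77  10:237  11:143  12:55  13:73  14:54  15:280
  16:4  17:183  18:200
Giant step factor: 130^(-19) ≡ 152 (mod 337).
Scan 53·152^i mod 337 for i = 0, 1, …:
  i=0: 53   i=1: 305   i=2: 191   i=3: 50
Match at i=3, j=2: a = 3·19 + 2 = 59.

59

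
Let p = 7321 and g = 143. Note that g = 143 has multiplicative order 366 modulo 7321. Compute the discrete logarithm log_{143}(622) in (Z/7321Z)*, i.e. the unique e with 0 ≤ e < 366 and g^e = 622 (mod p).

99

Baby-step giant-step with m = ceil(sqrt(366)) = 20.
Baby table (143^j mod 7321 for j=0..19):
  0:1  1:143  2:5807  3:3128  4:723  5:895  6:3528  7:6676
  8:2938  9:2837  10:3036  11:2209  12:1084  13:1271  14:6049  15:1129
  16:385  17:3808  18:2790  19:3636
Giant step factor: 143^(-20) ≡ 5176 (mod 7321).
Scan 622·5176^i mod 7321 for i = 0, 1, …:
  i=0: 622   i=1: 5553   i=2: 82   i=3: 7135
  i=4: 3636
Match at i=4, j=19: e = 4·20 + 19 = 99.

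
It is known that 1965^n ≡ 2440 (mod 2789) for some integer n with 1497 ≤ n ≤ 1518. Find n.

Compute 1965^1497 mod 2789 = 1329, then multiply by 1965 repeatedly:
  1965^1497=1329  1965^1498=981  1965^1499=466  1965^1500=898  1965^1501=1922
  1965^1502=424  1965^1503=2038  1965^1504=2455  1965^1505=1894  1965^1506=1184
  1965^1507=534  1965^1508=646  1965^1509=395  1965^1510=833  1965^1511=2491
  1965^1512=120  1965^1513=1524  1965^1514=2063  1965^1515=1378  1965^1516=2440
Found 2440 at exponent 1516.

1516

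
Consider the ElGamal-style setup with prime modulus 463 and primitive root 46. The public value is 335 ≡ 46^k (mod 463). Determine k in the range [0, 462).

133

Baby-step giant-step with m = ceil(sqrt(462)) = 22.
Baby table (46^j mod 463 for j=0..21):
  0:1  1:46  2:264  3:106  4:246  5:204  6:124  7:148
  8:326  9:180  10:409  11:294  12:97  13:295  14:143  15:96
  16:249  17:342  18:453  19:3  20:138  21:329
Giant step factor: 46^(-22) ≡ 182 (mod 463).
Scan 335·182^i mod 463 for i = 0, 1, …:
  i=0: 335   i=1: 317   i=2: 282   i=3: 394
  i=4: 406   i=5: 275   i=6: 46
Match at i=6, j=1: k = 6·22 + 1 = 133.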